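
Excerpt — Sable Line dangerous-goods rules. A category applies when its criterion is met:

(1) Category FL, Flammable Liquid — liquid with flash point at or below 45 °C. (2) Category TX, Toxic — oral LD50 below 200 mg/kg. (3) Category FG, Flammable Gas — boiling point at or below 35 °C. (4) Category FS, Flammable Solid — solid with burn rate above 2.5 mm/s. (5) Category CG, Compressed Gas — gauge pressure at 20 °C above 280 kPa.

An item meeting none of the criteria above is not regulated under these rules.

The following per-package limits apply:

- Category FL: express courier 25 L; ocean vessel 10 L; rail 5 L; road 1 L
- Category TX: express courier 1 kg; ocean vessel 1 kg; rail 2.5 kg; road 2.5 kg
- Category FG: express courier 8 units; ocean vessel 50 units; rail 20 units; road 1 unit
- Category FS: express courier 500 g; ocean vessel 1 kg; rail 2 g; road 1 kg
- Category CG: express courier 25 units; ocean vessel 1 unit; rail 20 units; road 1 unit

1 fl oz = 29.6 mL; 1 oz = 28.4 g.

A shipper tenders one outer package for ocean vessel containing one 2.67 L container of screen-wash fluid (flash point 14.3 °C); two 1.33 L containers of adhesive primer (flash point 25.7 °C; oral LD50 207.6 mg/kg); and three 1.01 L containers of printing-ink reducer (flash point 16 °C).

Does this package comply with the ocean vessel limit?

Yes

The screen-wash fluid has flash point 14.3 °C, which is ≤ 45 °C, so it is Category FL (Flammable Liquid).
Flash point 25.7 °C meets the Category FL criterion (Flammable Liquid), so the adhesive primer is Category FL.
Flash point 16 °C meets the Category FL criterion (Flammable Liquid), so the printing-ink reducer is Category FL.
Total Category FL: 2.67 L + (two 1.33 L containers = 2.66 L) + (three 1.01 L containers = 3.03 L) = 8.36 L.
8.36 L is within the ocean vessel limit of 10 L for Category FL.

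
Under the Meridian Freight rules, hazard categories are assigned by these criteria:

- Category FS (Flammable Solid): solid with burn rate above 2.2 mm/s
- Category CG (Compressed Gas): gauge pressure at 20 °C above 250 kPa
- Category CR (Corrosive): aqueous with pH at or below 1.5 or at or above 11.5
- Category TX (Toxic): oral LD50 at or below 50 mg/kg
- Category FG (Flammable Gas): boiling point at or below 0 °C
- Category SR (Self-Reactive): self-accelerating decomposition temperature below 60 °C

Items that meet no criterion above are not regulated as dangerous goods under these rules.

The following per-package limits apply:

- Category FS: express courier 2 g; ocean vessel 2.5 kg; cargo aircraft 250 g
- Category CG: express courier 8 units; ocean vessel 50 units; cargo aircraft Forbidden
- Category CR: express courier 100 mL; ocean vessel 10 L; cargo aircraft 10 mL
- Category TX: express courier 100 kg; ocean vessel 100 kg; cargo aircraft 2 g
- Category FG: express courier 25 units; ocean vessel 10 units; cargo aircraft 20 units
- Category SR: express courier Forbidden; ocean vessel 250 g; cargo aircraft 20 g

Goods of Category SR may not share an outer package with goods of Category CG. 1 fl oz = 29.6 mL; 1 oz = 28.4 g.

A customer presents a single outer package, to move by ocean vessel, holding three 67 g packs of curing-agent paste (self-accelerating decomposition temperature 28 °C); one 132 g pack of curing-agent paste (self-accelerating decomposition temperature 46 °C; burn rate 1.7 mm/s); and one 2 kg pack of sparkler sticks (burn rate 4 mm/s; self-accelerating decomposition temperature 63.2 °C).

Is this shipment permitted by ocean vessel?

Self-accelerating decomposition temperature 28 °C meets the Category SR criterion (Self-Reactive), so the curing-agent paste is Category SR.
The curing-agent paste has self-accelerating decomposition temperature 46 °C, which is < 60 °C, so it is Category SR (Self-Reactive).
The sparkler sticks have burn rate 4 mm/s, which is > 2.2 mm/s, so they are Category FS (Flammable Solid).
Total Category SR: (three 67 g packs = 201 g) + 132 g = 333 g.
333 g exceeds the ocean vessel limit of 250 g for Category SR.
Category FS quantity: 2 kg.
That is within the Category FS ocean vessel limit of 2.5 kg.
The segregation rule (Category SR with Category CG) does not apply to Category SR with Category FS.

No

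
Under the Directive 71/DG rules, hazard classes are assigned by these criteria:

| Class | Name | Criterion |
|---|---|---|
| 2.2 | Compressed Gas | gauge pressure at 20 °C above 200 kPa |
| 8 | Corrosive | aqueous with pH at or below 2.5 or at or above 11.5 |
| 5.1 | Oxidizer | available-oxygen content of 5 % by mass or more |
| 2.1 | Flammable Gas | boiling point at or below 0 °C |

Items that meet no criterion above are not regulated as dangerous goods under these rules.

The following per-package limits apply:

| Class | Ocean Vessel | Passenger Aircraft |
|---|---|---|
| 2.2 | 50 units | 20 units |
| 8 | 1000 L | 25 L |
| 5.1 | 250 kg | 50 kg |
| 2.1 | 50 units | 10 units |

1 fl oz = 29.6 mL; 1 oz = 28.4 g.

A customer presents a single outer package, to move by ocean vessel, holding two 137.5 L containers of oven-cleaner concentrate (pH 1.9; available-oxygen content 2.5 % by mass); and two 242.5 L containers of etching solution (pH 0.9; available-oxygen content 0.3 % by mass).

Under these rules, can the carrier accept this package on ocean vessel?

Yes

With pH 1.9 (≤ 2.5), the oven-cleaner concentrate falls in Class 8.
With pH 0.9 (≤ 2.5), the etching solution falls in Class 8.
Class 8 net quantity: (two 137.5 L containers = 275 L) + (two 242.5 L containers = 485 L) = 760 L.
760 L ≤ 1000 L (ocean vessel limit, Class 8) — within limit.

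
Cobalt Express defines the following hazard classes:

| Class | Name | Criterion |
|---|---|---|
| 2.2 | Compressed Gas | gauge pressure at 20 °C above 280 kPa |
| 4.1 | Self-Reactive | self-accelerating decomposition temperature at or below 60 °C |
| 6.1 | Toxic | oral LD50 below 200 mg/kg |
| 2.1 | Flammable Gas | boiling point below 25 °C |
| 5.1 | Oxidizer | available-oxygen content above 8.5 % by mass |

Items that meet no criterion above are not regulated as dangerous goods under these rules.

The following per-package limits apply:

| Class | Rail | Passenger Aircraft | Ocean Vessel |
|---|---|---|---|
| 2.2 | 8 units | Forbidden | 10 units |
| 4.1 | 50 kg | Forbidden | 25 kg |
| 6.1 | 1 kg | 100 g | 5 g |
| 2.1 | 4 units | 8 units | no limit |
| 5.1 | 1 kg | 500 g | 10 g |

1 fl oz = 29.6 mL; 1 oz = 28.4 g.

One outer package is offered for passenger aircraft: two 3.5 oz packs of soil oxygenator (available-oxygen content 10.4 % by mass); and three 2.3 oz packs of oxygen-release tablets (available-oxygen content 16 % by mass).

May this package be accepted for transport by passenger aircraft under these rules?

Yes

Soil oxygenator: available-oxygen content 10.4 % by mass > 8.5 % by mass → Class 5.1 (Oxidizer).
With available-oxygen content 16 % by mass (> 8.5 % by mass), the oxygen-release tablets fall in Class 5.1.
Total Class 5.1: (two 3.5 oz packs = 198.8 g) + (three 2.3 oz packs = 195.96 g) = 394.76 g.
That is within the Class 5.1 passenger aircraft limit of 500 g.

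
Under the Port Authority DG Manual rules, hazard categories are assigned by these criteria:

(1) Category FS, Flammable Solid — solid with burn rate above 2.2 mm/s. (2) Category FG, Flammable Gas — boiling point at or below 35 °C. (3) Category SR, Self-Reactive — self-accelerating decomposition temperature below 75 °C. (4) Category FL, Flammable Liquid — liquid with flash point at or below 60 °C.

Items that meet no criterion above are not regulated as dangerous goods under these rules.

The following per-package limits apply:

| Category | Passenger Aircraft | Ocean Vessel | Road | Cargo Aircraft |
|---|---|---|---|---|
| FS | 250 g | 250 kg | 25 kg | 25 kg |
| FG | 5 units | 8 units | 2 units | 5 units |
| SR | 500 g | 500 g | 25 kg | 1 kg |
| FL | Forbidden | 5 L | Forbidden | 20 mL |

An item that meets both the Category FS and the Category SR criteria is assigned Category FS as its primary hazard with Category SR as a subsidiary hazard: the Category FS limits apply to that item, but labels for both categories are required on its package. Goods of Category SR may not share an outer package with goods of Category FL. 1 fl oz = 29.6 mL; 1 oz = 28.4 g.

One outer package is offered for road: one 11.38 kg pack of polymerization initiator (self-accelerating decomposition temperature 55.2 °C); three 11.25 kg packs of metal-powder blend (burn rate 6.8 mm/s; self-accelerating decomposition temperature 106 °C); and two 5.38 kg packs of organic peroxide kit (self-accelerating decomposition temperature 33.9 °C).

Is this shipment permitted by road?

With self-accelerating decomposition temperature 55.2 °C (< 75 °C), the polymerization initiator falls in Category SR.
Burn rate 6.8 mm/s meets the Category FS criterion (Flammable Solid), so the metal-powder blend is Category FS.
With self-accelerating decomposition temperature 33.9 °C (< 75 °C), the organic peroxide kit falls in Category SR.
Category SR net quantity: 11.38 kg + (two 5.38 kg packs = 10.76 kg) = 22.14 kg.
22.14 kg ≤ 25 kg (road limit, Category SR) — within limit.
Category FS quantity: three 11.25 kg packs = 33.75 kg.
33.75 kg > 25 kg (road limit, Category FS) — over the limit.
The segregation rule (Category SR with Category FL) does not apply to Category SR with Category FS.

No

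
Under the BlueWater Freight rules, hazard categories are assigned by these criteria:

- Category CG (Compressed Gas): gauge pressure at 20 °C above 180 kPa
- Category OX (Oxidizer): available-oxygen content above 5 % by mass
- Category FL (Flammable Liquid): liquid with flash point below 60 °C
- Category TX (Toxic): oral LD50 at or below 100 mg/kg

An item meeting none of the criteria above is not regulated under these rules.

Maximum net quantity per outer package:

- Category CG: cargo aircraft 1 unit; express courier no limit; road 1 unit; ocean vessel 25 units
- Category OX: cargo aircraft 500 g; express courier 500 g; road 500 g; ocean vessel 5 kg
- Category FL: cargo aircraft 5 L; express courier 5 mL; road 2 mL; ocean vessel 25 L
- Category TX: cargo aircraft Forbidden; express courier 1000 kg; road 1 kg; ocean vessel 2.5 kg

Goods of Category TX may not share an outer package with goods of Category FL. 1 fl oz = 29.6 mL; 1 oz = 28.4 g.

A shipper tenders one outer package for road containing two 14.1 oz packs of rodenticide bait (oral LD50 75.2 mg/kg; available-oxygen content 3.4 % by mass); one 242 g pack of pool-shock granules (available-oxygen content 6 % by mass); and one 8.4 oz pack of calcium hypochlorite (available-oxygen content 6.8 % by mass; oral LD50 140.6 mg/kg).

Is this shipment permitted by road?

Yes

Rodenticide bait: oral LD50 75.2 mg/kg ≤ 100 mg/kg → Category TX (Toxic).
With available-oxygen content 6 % by mass (> 5 % by mass), the pool-shock granules fall in Category OX.
With available-oxygen content 6.8 % by mass (> 5 % by mass), the calcium hypochlorite falls in Category OX.
Total Category OX: 242 g + (one 8.4 oz pack = 238.56 g) = 480.56 g.
480.56 g ≤ 500 g (road limit, Category OX) — within limit.
Category TX quantity: two 14.1 oz packs = 800.88 g.
That is within the Category TX road limit of 1 kg.
The segregation rule (Category TX with Category FL) does not apply to Category OX with Category TX.
Every hazard category is within its road limit and no segregation rule is violated.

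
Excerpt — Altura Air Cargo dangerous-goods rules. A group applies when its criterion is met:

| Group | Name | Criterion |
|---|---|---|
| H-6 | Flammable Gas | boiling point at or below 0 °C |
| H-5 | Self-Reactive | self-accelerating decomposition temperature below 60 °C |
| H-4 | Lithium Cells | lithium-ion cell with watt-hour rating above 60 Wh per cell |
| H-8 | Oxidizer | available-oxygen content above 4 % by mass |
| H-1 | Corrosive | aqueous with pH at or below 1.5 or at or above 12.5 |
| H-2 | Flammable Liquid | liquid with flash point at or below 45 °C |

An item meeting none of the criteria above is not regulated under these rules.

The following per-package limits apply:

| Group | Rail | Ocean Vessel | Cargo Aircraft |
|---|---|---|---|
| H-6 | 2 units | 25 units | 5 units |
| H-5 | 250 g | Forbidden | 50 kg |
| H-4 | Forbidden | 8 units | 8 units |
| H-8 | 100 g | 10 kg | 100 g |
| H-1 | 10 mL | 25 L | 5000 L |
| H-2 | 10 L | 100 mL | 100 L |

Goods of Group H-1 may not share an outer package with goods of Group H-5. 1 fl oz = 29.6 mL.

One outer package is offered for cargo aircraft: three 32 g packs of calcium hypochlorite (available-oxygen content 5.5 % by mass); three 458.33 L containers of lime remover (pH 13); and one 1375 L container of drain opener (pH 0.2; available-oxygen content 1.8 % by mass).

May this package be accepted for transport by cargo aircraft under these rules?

Available-oxygen content 5.5 % by mass meets the Group H-8 criterion (Oxidizer), so the calcium hypochlorite is Group H-8.
Lime remover: pH 13 ≥ 12.5 → Group H-1 (Corrosive).
The drain opener has pH 0.2, which is ≤ 1.5, so it is Group H-1 (Corrosive).
Total Group H-1: (three 458.33 L containers = 1374.99 L) + 1375 L = 2749.99 L.
2749.99 L ≤ 5000 L (cargo aircraft limit, Group H-1) — within limit.
Group H-8 quantity: three 32 g packs = 96 g.
96 g is within the cargo aircraft limit of 100 g for Group H-8.
The segregation rule (Group H-1 with Group H-5) does not apply to Group H-1 with Group H-8.
Every hazard group is within its cargo aircraft limit and no segregation rule is violated.

Yes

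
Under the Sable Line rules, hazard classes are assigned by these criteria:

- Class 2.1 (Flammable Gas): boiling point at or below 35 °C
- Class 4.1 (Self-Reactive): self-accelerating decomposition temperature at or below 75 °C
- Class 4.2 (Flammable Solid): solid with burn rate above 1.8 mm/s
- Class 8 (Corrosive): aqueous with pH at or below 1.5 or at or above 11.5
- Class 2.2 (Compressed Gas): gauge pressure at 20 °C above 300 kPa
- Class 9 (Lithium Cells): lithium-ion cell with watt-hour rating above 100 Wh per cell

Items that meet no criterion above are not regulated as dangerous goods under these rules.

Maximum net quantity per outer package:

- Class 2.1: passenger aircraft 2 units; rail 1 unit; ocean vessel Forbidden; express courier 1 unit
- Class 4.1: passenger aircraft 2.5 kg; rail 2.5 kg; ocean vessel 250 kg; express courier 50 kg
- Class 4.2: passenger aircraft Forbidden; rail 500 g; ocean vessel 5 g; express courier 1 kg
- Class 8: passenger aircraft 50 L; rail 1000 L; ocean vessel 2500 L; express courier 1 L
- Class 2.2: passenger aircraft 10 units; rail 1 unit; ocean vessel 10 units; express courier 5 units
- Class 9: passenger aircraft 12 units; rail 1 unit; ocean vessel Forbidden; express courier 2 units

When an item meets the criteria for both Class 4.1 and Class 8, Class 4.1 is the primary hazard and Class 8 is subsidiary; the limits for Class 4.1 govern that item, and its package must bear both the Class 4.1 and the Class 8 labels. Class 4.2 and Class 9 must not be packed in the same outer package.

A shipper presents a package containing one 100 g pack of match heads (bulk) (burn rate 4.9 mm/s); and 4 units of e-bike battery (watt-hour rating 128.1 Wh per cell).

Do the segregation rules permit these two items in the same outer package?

Match heads (bulk): burn rate 4.9 mm/s > 1.8 mm/s → Class 4.2 (Flammable Solid).
With watt-hour rating 128.1 Wh per cell (> 100 Wh per cell), the e-bike battery falls in Class 9.
Class 4.2 and Class 9 may not share an outer package.

No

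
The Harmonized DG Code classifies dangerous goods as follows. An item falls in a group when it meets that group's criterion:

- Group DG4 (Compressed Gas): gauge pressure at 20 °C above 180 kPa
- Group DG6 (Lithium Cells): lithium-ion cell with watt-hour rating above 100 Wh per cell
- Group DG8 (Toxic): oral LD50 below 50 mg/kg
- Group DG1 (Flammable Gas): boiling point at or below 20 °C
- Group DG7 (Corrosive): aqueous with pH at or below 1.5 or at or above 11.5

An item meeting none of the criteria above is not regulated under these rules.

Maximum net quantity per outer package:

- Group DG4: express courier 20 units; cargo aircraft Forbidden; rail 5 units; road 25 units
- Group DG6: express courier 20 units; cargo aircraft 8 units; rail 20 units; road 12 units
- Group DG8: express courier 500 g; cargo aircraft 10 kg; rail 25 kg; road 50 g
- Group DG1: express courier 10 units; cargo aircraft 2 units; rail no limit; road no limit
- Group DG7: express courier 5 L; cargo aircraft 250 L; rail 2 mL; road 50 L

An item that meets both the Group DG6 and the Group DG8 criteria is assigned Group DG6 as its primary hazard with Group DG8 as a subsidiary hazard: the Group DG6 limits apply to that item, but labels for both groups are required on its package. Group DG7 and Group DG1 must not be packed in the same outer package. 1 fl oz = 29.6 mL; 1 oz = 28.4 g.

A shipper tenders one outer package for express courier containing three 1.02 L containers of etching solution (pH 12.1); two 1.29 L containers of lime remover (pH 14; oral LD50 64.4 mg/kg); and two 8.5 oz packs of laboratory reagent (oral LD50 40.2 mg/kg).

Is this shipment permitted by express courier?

pH 12.1 meets the Group DG7 criterion (Corrosive), so the etching solution is Group DG7.
pH 14 meets the Group DG7 criterion (Corrosive), so the lime remover is Group DG7.
Oral LD50 40.2 mg/kg meets the Group DG8 criterion (Toxic), so the laboratory reagent is Group DG8.
Group DG8 quantity: two 8.5 oz packs = 482.8 g.
482.8 g ≤ 500 g (express courier limit, Group DG8) — within limit.
Group DG7 net quantity: (three 1.02 L containers = 3.06 L) + (two 1.29 L containers = 2.58 L) = 5.64 L.
5.64 L > 5 L (express courier limit, Group DG7) — over the limit.
The segregation rule (Group DG7 with Group DG1) does not apply to Group DG8 with Group DG7.

No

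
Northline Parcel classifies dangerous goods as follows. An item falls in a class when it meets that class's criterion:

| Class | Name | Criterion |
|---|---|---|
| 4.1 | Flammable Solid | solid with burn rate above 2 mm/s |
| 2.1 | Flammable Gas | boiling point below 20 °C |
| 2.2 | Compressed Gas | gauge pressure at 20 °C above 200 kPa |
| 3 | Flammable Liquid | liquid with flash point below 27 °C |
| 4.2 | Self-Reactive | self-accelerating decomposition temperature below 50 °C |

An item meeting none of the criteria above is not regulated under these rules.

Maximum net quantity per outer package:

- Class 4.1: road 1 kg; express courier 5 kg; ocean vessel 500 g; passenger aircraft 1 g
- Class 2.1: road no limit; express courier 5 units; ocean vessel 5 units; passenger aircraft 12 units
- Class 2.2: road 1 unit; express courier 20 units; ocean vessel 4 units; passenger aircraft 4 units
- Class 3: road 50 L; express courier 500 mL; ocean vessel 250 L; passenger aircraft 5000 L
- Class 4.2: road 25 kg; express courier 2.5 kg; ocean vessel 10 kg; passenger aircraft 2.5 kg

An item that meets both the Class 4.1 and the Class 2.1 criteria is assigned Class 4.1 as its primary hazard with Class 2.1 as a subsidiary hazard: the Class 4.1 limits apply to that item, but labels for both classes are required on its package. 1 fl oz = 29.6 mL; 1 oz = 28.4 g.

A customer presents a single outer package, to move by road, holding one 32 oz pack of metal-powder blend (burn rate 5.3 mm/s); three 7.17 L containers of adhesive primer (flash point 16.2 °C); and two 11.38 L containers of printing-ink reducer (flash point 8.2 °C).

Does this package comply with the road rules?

Yes

Metal-powder blend: burn rate 5.3 mm/s > 2 mm/s → Class 4.1 (Flammable Solid).
With flash point 16.2 °C (< 27 °C), the adhesive primer falls in Class 3.
With flash point 8.2 °C (< 27 °C), the printing-ink reducer falls in Class 3.
Total Class 3: (three 7.17 L containers = 21.51 L) + (two 11.38 L containers = 22.76 L) = 44.27 L.
That is within the Class 3 road limit of 50 L.
Class 4.1 quantity: one 32 oz pack = 908.8 g.
That is within the Class 4.1 road limit of 1 kg.
Every hazard class is within its road limit and no segregation rule is violated.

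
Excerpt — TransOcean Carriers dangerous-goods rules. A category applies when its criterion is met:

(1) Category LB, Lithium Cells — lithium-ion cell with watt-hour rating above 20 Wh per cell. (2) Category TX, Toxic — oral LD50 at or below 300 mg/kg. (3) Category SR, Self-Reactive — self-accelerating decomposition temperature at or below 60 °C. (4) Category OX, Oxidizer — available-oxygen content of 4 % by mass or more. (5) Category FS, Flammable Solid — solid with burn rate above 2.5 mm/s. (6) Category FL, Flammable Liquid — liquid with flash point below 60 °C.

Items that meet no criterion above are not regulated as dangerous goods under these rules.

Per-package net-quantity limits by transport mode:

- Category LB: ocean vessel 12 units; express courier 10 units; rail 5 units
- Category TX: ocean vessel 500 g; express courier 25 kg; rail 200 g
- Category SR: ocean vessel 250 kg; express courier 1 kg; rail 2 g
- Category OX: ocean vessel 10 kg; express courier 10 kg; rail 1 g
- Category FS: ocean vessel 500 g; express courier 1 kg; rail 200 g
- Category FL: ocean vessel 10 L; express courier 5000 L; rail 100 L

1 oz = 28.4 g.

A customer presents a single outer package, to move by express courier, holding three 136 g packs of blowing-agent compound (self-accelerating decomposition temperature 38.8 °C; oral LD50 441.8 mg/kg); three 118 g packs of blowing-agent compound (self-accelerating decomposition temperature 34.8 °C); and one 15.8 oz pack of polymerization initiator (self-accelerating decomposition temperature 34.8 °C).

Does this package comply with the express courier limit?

No

Self-accelerating decomposition temperature 38.8 °C meets the Category SR criterion (Self-Reactive), so the blowing-agent compound is Category SR.
Self-accelerating decomposition temperature 34.8 °C meets the Category SR criterion (Self-Reactive), so the blowing-agent compound is Category SR.
With self-accelerating decomposition temperature 34.8 °C (≤ 60 °C), the polymerization initiator falls in Category SR.
Category SR net quantity: (three 136 g packs = 408 g) + (three 118 g packs = 354 g) + (one 15.8 oz pack = 448.72 g) = 1210.72 g.
1210.72 g > 1 kg (express courier limit, Category SR) — over the limit.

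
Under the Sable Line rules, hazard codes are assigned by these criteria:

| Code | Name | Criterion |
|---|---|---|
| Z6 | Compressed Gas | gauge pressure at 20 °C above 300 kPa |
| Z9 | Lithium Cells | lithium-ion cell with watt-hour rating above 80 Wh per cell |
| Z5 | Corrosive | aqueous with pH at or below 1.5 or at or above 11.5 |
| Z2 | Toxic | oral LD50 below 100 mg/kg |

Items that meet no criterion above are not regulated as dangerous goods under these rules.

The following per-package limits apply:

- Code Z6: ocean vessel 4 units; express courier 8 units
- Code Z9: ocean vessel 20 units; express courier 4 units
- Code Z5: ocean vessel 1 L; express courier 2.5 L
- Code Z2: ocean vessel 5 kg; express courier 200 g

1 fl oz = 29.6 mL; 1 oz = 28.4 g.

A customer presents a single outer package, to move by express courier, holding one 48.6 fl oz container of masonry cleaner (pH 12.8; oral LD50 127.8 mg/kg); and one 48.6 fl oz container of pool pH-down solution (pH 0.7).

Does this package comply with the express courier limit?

Masonry cleaner: pH 12.8 ≥ 11.5 → Code Z5 (Corrosive).
With pH 0.7 (≤ 1.5), the pool pH-down solution falls in Code Z5.
Total Code Z5: (one 48.6 fl oz container = 1438.56 mL) + (one 48.6 fl oz container = 1438.56 mL) = 2877.12 mL.
2877.12 mL > 2.5 L (express courier limit, Code Z5) — over the limit.

No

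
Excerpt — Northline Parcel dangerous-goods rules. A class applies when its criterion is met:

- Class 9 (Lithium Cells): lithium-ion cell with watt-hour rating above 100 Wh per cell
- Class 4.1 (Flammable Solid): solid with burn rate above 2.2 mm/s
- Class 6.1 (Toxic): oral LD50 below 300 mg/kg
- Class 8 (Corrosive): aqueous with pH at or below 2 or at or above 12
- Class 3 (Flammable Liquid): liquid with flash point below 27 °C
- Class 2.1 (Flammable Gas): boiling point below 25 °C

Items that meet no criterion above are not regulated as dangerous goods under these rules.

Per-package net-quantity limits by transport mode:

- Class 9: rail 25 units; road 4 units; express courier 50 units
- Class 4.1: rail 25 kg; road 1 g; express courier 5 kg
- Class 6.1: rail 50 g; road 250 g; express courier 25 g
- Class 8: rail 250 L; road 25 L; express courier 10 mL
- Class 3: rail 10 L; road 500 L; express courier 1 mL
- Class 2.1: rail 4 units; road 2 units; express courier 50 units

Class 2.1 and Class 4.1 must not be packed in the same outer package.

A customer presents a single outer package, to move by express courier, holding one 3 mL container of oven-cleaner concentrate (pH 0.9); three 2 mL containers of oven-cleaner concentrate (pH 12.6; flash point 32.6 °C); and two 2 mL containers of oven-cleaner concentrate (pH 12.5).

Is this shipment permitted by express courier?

Oven-cleaner concentrate: pH 0.9 ≤ 2 → Class 8 (Corrosive).
Oven-cleaner concentrate: pH 12.6 ≥ 12 → Class 8 (Corrosive).
pH 12.5 meets the Class 8 criterion (Corrosive), so the oven-cleaner concentrate is Class 8.
Class 8 net quantity: 3 mL + (three 2 mL containers = 6 mL) + (two 2 mL containers = 4 mL) = 13 mL.
13 mL exceeds the express courier limit of 10 mL for Class 8.

No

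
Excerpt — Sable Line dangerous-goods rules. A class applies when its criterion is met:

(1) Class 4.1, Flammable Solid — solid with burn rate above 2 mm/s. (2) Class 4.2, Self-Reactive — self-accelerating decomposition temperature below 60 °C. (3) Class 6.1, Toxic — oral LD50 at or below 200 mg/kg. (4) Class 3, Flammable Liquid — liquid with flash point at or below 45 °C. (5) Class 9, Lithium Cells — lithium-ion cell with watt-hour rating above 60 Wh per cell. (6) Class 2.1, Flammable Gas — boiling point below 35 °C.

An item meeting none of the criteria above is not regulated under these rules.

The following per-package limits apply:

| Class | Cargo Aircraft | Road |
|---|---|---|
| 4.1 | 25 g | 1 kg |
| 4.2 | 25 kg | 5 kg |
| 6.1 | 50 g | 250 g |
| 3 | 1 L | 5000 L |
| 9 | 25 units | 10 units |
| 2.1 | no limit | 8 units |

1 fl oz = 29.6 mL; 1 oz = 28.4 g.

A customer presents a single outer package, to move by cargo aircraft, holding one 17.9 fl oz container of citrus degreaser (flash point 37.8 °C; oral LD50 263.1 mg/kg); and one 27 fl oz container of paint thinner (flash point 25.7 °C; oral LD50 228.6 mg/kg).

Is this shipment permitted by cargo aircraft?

Flash point 37.8 °C meets the Class 3 criterion (Flammable Liquid), so the citrus degreaser is Class 3.
Flash point 25.7 °C meets the Class 3 criterion (Flammable Liquid), so the paint thinner is Class 3.
Total Class 3: (one 17.9 fl oz container = 529.84 mL) + (one 27 fl oz container = 799.2 mL) = 1329.04 mL.
1329.04 mL exceeds the cargo aircraft limit of 1 L for Class 3.

No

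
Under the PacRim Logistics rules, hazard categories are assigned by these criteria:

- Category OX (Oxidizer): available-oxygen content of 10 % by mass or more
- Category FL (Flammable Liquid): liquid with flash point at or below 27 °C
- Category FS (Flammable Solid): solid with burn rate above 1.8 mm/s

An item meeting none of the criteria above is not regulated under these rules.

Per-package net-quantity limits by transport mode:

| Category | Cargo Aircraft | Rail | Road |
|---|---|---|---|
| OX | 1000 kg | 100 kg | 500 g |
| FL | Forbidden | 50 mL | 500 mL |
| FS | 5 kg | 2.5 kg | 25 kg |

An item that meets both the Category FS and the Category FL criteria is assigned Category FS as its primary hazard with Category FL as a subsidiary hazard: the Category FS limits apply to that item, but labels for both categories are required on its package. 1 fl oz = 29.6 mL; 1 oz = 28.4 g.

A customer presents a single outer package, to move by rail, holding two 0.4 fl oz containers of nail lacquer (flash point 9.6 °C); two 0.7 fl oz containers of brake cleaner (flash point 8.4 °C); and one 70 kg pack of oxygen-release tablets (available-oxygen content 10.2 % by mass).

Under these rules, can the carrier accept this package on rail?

No

Nail lacquer: flash point 9.6 °C ≤ 27 °C → Category FL (Flammable Liquid).
Brake cleaner: flash point 8.4 °C ≤ 27 °C → Category FL (Flammable Liquid).
Oxygen-release tablets: available-oxygen content 10.2 % by mass ≥ 10 % by mass → Category OX (Oxidizer).
Total Category FL: (two 0.4 fl oz containers = 23.68 mL) + (two 0.7 fl oz containers = 41.44 mL) = 65.12 mL.
65.12 mL > 50 mL (rail limit, Category FL) — over the limit.
Category OX quantity: 70 kg.
70 kg is within the rail limit of 100 kg for Category OX.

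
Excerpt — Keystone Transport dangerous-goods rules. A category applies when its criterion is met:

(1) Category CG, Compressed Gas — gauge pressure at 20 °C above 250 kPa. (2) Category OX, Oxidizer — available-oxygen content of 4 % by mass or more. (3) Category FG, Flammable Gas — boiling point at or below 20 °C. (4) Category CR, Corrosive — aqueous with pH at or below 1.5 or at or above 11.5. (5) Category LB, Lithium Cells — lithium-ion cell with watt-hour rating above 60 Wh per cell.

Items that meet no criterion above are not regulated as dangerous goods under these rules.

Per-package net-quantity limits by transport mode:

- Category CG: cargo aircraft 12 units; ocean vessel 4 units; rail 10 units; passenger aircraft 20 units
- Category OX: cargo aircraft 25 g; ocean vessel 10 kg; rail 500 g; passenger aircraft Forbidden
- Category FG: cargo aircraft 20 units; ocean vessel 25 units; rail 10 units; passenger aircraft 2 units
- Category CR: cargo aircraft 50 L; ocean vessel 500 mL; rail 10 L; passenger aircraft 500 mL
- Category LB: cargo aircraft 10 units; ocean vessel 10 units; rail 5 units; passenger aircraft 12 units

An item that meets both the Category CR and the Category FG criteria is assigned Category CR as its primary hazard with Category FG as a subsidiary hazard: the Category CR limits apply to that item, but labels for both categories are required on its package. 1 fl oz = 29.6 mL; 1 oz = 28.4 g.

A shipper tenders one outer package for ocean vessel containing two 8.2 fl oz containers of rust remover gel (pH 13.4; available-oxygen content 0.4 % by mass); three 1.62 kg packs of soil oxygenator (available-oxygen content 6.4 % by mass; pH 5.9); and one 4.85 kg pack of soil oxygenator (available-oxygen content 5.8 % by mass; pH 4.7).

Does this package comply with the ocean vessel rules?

Yes

pH 13.4 meets the Category CR criterion (Corrosive), so the rust remover gel is Category CR.
Soil oxygenator: available-oxygen content 6.4 % by mass ≥ 4 % by mass → Category OX (Oxidizer).
With available-oxygen content 5.8 % by mass (≥ 4 % by mass), the soil oxygenator falls in Category OX.
Total Category OX: (three 1.62 kg packs = 4.86 kg) + 4.85 kg = 9.71 kg.
That is within the Category OX ocean vessel limit of 10 kg.
Category CR quantity: two 8.2 fl oz containers = 485.44 mL.
485.44 mL is within the ocean vessel limit of 500 mL for Category CR.
Every hazard category is within its ocean vessel limit and no segregation rule is violated.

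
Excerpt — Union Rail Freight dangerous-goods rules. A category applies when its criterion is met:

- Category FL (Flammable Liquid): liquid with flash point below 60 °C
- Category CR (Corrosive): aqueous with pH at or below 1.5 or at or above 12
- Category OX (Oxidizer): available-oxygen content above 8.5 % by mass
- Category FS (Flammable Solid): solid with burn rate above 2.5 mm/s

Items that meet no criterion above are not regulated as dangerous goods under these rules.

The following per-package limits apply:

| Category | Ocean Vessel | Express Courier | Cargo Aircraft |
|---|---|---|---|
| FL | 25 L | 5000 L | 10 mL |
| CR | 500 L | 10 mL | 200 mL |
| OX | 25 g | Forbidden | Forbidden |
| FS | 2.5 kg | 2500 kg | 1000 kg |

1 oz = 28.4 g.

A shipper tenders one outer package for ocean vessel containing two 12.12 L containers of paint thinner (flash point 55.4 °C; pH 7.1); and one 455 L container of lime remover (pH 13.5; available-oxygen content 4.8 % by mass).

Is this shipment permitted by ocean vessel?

The paint thinner has flash point 55.4 °C, which is < 60 °C, so it is Category FL (Flammable Liquid).
Lime remover: pH 13.5 ≥ 12 → Category CR (Corrosive).
Category CR quantity: 455 L.
455 L is within the ocean vessel limit of 500 L for Category CR.
Category FL quantity: two 12.12 L containers = 24.24 L.
24.24 L ≤ 25 L (ocean vessel limit, Category FL) — within limit.
Every hazard category is within its ocean vessel limit and no segregation rule is violated.

Yes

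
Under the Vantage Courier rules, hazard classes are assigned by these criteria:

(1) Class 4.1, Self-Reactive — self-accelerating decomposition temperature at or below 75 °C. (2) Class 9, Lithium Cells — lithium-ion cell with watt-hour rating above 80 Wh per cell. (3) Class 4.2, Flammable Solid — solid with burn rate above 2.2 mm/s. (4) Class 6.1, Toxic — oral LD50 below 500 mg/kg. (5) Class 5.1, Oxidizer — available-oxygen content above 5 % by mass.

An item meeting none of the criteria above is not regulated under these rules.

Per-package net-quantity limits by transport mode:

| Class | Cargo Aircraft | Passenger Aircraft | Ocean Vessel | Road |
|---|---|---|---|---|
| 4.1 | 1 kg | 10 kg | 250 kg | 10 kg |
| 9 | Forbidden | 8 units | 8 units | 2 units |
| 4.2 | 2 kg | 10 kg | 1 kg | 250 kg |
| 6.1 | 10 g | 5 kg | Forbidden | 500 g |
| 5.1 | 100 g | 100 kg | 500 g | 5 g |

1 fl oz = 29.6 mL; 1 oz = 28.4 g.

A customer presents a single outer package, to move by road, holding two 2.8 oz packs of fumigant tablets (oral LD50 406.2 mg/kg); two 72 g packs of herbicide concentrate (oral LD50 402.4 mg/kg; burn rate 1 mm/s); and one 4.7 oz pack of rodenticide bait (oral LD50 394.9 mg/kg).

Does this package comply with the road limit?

Fumigant tablets: oral LD50 406.2 mg/kg < 500 mg/kg → Class 6.1 (Toxic).
The herbicide concentrate has oral LD50 402.4 mg/kg, which is < 500 mg/kg, so it is Class 6.1 (Toxic).
Oral LD50 394.9 mg/kg meets the Class 6.1 criterion (Toxic), so the rodenticide bait is Class 6.1.
Class 6.1 net quantity: (two 2.8 oz packs = 159.04 g) + (two 72 g packs = 144 g) + (one 4.7 oz pack = 133.48 g) = 436.52 g.
436.52 g ≤ 500 g (road limit, Class 6.1) — within limit.

Yes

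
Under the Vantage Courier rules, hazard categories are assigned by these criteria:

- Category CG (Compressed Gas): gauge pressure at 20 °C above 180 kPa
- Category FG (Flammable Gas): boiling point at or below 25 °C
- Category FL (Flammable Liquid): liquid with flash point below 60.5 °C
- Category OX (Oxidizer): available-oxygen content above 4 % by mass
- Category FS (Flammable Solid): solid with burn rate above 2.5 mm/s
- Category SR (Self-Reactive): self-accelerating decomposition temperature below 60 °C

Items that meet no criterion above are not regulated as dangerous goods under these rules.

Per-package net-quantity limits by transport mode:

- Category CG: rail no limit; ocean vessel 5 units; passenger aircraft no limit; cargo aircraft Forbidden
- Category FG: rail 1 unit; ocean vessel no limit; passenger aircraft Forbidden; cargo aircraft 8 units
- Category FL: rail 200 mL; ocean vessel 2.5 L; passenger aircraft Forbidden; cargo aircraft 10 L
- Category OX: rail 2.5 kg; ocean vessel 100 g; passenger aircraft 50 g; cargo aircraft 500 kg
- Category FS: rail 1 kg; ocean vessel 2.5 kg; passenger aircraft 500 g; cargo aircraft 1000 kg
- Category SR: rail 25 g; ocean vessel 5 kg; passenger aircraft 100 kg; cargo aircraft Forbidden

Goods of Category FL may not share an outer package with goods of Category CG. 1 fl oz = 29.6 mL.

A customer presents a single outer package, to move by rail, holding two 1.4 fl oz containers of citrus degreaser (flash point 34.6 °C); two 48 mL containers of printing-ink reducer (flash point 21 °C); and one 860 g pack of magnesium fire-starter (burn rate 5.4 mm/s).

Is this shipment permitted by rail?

Flash point 34.6 °C meets the Category FL criterion (Flammable Liquid), so the citrus degreaser is Category FL.
The printing-ink reducer has flash point 21 °C, which is < 60.5 °C, so it is Category FL (Flammable Liquid).
Burn rate 5.4 mm/s meets the Category FS criterion (Flammable Solid), so the magnesium fire-starter is Category FS.
Total Category FL: (two 1.4 fl oz containers = 82.88 mL) + (two 48 mL containers = 96 mL) = 178.88 mL.
178.88 mL is within the rail limit of 200 mL for Category FL.
Category FS quantity: 860 g.
860 g is within the rail limit of 1 kg for Category FS.
The segregation rule (Category FL with Category CG) does not apply to Category FL with Category FS.
Every hazard category is within its rail limit and no segregation rule is violated.

Yes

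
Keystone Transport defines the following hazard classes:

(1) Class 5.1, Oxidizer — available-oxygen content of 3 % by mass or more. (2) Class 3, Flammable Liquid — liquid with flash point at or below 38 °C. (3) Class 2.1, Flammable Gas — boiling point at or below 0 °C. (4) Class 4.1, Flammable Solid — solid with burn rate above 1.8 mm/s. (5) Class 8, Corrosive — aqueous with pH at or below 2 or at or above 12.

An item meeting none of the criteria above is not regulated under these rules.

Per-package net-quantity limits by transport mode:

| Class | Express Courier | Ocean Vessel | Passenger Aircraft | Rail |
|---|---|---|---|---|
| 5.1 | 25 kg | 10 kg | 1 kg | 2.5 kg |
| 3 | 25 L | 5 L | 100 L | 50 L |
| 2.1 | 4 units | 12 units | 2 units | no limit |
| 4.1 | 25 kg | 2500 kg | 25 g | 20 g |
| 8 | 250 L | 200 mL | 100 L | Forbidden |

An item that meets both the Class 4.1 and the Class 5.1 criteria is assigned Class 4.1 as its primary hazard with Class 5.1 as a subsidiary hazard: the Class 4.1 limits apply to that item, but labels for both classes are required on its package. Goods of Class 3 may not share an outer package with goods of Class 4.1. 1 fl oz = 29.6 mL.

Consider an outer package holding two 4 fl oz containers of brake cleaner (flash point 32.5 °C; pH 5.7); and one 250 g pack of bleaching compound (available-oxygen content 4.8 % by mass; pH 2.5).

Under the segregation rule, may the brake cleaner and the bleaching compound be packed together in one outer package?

Yes

The brake cleaner has flash point 32.5 °C, which is ≤ 38 °C, so it is Class 3 (Flammable Liquid).
Available-oxygen content 4.8 % by mass meets the Class 5.1 criterion (Oxidizer), so the bleaching compound is Class 5.1.
No segregation rule bars Class 3 with Class 5.1.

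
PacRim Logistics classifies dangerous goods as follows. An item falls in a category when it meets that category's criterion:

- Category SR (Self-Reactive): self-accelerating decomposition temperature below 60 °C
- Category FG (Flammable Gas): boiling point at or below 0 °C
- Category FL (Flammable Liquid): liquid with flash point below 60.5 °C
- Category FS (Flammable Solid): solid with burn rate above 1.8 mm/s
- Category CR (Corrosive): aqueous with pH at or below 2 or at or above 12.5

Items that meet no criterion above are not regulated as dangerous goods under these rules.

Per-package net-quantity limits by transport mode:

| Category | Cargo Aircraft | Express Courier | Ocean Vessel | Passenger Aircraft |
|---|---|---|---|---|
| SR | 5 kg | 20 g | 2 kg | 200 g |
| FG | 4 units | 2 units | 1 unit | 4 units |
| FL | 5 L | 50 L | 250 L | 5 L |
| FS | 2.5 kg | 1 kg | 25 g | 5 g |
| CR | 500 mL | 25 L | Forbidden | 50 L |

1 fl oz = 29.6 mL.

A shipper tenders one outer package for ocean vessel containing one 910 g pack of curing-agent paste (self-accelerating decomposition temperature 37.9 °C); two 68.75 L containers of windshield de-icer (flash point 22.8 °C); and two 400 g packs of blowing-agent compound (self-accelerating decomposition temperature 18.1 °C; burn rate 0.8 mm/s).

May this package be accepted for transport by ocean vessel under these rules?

Self-accelerating decomposition temperature 37.9 °C meets the Category SR criterion (Self-Reactive), so the curing-agent paste is Category SR.
Flash point 22.8 °C meets the Category FL criterion (Flammable Liquid), so the windshield de-icer is Category FL.
The blowing-agent compound has self-accelerating decomposition temperature 18.1 °C, which is < 60 °C, so it is Category SR (Self-Reactive).
Category SR net quantity: 910 g + (two 400 g packs = 800 g) = 1.71 kg.
1.71 kg ≤ 2 kg (ocean vessel limit, Category SR) — within limit.
Category FL quantity: two 68.75 L containers = 137.5 L.
137.5 L is within the ocean vessel limit of 250 L for Category FL.
Every hazard category is within its ocean vessel limit and no segregation rule is violated.

Yes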